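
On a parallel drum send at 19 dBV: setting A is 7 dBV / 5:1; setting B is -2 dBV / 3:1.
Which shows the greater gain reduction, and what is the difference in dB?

B, by 4.4 dB

A: overshoot 12 dB → output overshoot 2.4 dB → GR 9.6 dB.
B: overshoot 21 dB → output overshoot 7 dB → GR 14 dB.
B applies 4.4 dB more gain reduction.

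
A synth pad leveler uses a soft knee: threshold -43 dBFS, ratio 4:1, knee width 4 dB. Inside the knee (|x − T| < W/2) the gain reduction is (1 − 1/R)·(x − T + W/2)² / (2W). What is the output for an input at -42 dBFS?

-42.84375 dBFS

x − T + W/2 = -42 − (-43) + 2 = 3.
GR = (1 − 1/4) × 3² / 8 = 0.75 × 9 / 8 = 0.84375 dB.
Output = -42 − 0.84375 = -42.84375 dBFS.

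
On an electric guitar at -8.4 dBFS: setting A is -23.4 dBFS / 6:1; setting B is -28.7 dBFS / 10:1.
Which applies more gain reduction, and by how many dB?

B, by 5.77 dB

A: 15 dB over, compressed to 2.5 dB over, so 12.5 dB of GR.
B: 20.3 dB over, compressed to 2.03 dB over, so 18.27 dB of GR.
Difference: 5.77 dB in favour of B.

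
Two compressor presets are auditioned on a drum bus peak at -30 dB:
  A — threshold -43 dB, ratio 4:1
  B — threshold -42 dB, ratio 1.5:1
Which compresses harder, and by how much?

A, by 5.75 dB

A: 13 dB over, compressed to 3.25 dB over, so 9.75 dB of GR.
B: 12 dB over, compressed to 8 dB over, so 4 dB of GR.
A reduces 5.75 dB more.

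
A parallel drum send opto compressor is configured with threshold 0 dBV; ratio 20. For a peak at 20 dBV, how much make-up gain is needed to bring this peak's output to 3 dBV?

2 dB

Overshoot 20 dB → 20/20 = 1 dB after compression, so the compressed level is 0 + 1 = 1 dBV.
Make-up = target − compressed = 3 − 1 = 2 dB.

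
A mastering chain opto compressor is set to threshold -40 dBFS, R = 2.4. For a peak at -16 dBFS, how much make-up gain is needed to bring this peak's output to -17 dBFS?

13 dB

The peak compresses to -40 + 24/2.4 = -30 dBFS.
To reach -17 dBFS requires -17 − (-30) = 13 dB of make-up.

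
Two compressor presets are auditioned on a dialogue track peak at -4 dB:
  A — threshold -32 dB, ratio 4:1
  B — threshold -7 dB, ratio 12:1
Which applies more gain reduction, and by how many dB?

A, by 18.25 dB

A: overshoot 28 dB → output overshoot 7 dB → GR 21 dB.
B: overshoot 3 dB → output overshoot 0.25 dB → GR 2.75 dB.
Difference: 18.25 dB in favour of A.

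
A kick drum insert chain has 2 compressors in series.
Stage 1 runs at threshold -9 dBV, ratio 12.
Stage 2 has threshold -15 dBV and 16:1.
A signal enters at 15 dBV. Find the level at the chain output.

-14.5 dBV

Stage 1: overshoot 24 dB → 24/12 = 2 dB → -7 dBV.
Stage 2: 8 dB above -15 dBV, reduced 16:1 to 0.5 dB above → -14.5 dBV.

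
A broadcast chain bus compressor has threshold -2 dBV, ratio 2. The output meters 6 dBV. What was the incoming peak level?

14 dBV

The compressed level sits 6 − (-2) = 8 dB over threshold.
Before 2:1 compression the overshoot was 8 × 2 = 16 dB, so input = -2 + 16 = 14 dBV.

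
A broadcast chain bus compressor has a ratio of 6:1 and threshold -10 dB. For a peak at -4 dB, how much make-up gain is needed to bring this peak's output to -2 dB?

7 dB

Without make-up, output = threshold + overshoot/6 = -10 + 1 = -9 dB.
Gap to target: 7 dB.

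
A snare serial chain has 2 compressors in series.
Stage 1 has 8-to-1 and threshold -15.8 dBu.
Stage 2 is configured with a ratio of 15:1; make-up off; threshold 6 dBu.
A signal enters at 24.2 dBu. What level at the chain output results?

Stage 1: 24.2 dBu is 40 dB over -15.8 dBu; at 8:1 that becomes 5 dB over, giving -10.8 dBu.
Stage 2: -10.8 dBu is at or below the 6 dBu threshold — no compression; output -10.8 dBu.

-10.8 dBu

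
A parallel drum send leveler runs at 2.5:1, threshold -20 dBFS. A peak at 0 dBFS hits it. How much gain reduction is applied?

Overshoot = 0 − (-20) = 20 dB.
After 2.5:1 compression the overshoot becomes 20/2.5 = 8 dB.
Gain reduction = 20 − 8 = 12 dB.

12 dB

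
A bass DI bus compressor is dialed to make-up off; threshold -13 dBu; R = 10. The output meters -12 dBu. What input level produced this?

-3 dBu

That's 1 dB above the -13 dBu threshold.
Before 10:1 compression the overshoot was 1 × 10 = 10 dB, so input = -13 + 10 = -3 dBu.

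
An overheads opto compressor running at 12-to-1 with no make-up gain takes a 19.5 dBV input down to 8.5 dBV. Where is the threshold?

Let T be the threshold. Output overshoot = (input overshoot)/R, so 8.5 − T = (19.5 − T)/12.
12·(8.5 − T) = 19.5 − T → 11·T = 102 − 19.5 = 82.5.
T = 82.5/11 = 7.5 dBV.

7.5 dBV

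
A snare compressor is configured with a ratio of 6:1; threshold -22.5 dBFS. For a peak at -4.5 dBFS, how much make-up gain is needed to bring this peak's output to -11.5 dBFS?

Without make-up, output = threshold + overshoot/6 = -22.5 + 3 = -19.5 dBFS.
Gap to target: 8 dB.

8 dB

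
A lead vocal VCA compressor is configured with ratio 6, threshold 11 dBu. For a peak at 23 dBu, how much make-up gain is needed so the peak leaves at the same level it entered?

10 dB

Without make-up, output = threshold + overshoot/6 = 11 + 2 = 13 dBu.
Gap to target: 10 dB.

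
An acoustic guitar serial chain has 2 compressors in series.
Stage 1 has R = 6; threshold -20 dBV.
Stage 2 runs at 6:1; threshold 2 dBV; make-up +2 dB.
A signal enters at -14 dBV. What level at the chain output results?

-17 dBV

Stage 1: -14 dBV is 6 dB over -20 dBV; at 6:1 that becomes 1 dB over, giving -19 dBV.
Stage 2: below threshold (-19 ≤ 2); passes unchanged; make-up brings it to -17 dBV.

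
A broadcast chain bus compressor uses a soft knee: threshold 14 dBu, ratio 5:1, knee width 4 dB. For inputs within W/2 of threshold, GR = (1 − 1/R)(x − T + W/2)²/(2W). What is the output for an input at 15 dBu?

14.1 dBu

x − T + W/2 = 15 − 14 + 2 = 3.
GR = (1 − 1/5) × 3² / 8 = 0.8 × 9 / 8 = 0.9 dB.
Output = 15 − 0.9 = 14.1 dBu.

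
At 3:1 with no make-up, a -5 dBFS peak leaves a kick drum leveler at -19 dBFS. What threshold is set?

Gain reduction = -5 − (-19) = 14 dB; output overshoot = GR / (R − 1) = 14 / 2 = 7 dB.
Threshold = output − output overshoot = -19 − 7 = -26 dBFS.

-26 dBFS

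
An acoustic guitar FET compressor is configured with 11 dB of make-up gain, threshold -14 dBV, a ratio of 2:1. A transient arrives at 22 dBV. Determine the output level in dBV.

15 dBV

Overshoot: 22 − (-14) = 36 dB.
At 2:1 the overshoot is divided by 2, leaving 18 dB above threshold.
That puts the output at 4 dBV; make-up adds 11 dB, giving 15 dBV.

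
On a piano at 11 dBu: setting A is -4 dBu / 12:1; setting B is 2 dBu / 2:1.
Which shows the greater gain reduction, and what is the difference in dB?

A, by 9.25 dB

A: overshoot 15 dB → output overshoot 1.25 dB → GR 13.75 dB.
B: overshoot 9 dB → output overshoot 4.5 dB → GR 4.5 dB.
A reduces 9.25 dB more.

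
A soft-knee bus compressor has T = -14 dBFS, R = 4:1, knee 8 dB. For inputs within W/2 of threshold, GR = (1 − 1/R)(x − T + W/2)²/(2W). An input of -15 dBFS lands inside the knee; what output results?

x − T + W/2 = -15 − (-14) + 4 = 3.
GR = (1 − 1/4) × 3² / 16 = 0.75 × 9 / 16 = 0.421875 dB.
Output = -15 − 0.421875 = -15.421875 dBFS.

-15.421875 dBFS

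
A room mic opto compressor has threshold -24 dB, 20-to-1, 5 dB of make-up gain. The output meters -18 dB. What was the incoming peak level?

-4 dB

Before make-up, the level was -18 − 5 = -23 dB.
The compressed level sits -23 − (-24) = 1 dB over threshold.
Input overshoot = R × output overshoot = 20 dB → input = -24 + 20 = -4 dB.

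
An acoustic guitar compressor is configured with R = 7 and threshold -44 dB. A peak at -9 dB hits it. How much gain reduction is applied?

-9 dB exceeds the threshold by 35 dB.
At 7:1, output sits 35/7 = 5 dB above threshold.
Gain reduction = 35 − 5 = 30 dB.

30 dB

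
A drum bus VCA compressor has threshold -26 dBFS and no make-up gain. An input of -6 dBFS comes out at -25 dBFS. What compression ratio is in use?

Input overshoot = -6 − (-26) = 20 dB; output overshoot = -25 − (-26) = 1 dB.
Ratio = 20 / 1 = 20.

20:1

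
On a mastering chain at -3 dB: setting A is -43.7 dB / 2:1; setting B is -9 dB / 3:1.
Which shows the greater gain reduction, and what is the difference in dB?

A: overshoot 40.7 dB → output overshoot 20.35 dB → GR 20.35 dB.
B: overshoot 6 dB → output overshoot 2 dB → GR 4 dB.
A applies 16.35 dB more gain reduction.

A, by 16.35 dB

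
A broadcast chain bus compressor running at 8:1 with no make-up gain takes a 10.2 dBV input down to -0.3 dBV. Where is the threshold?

Gain reduction = 10.2 − (-0.3) = 10.5 dB; output overshoot = GR / (R − 1) = 10.5 / 7 = 1.5 dB.
Threshold = output − output overshoot = -0.3 − 1.5 = -1.8 dBV.

-1.8 dBV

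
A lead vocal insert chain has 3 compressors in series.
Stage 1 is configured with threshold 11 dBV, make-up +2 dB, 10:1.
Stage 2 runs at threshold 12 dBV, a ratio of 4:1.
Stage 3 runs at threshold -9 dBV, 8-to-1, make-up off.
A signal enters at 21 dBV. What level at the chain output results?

Stage 1: 10 dB above 11 dBV, reduced 10:1 to 1 dB above → 12 dBV; +2 dB make-up → 14 dBV.
Stage 2: 2 dB above 12 dBV, reduced 4:1 to 0.5 dB above → 12.5 dBV.
Stage 3: overshoot 21.5 dB → 21.5/8 = 2.6875 dB → -6.3125 dBV.

-6.3125 dBV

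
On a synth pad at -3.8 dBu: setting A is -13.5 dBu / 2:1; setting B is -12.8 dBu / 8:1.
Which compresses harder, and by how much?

A: GR = 9.7 − 9.7/2 = 4.85 dB.
B: GR = 9 − 9/8 = 7.875 dB.
Difference: 3.025 dB in favour of B.

B, by 3.025 dB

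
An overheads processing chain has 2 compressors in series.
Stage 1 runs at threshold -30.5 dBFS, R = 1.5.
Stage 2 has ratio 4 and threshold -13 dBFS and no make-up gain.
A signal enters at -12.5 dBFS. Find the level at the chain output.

Stage 1: overshoot 18 dB → 18/1.5 = 12 dB → -18.5 dBFS.
Stage 2: -18.5 dBFS ≤ -13 dBFS, so stage 2 doesn't engage; output -18.5 dBFS.

-18.5 dBFS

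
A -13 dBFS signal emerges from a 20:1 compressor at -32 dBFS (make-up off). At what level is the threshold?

Gain reduction = -13 − (-32) = 19 dB; output overshoot = GR / (R − 1) = 19 / 19 = 1 dB.
Threshold = output − output overshoot = -32 − 1 = -33 dBFS.

-33 dBFS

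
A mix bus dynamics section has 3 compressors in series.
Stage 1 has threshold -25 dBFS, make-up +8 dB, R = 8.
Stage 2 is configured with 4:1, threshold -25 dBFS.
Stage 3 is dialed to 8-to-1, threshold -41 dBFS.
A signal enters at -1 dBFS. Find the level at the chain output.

Stage 1: -1 dBFS is 24 dB over -25 dBFS; at 8:1 that becomes 3 dB over, giving -22 dBFS; +8 dB make-up → -14 dBFS.
Stage 2: -14 dBFS is 11 dB over -25 dBFS; at 4:1 that becomes 2.75 dB over, giving -22.25 dBFS.
Stage 3: overshoot 18.75 dB → 18.75/8 = 2.34375 dB → -38.65625 dBFS.

-38.65625 dBFS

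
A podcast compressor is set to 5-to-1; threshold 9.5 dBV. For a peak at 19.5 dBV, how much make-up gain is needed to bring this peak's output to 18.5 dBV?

7 dB

Overshoot 10 dB → 10/5 = 2 dB after compression, so the compressed level is 9.5 + 2 = 11.5 dBV.
Make-up = target − compressed = 18.5 − 11.5 = 7 dB.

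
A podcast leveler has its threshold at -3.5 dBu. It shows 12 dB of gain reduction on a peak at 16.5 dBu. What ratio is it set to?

2.5:1

Input overshoot = 16.5 − (-3.5) = 20 dB.
Output overshoot = 20 − 12 = 8 dB.
Ratio = input overshoot / output overshoot = 20 / 8 = 2.5.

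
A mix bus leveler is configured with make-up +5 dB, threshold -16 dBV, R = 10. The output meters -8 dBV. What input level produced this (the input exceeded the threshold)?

Before make-up, the level was -8 − 5 = -13 dBV.
The compressed level sits -13 − (-16) = 3 dB over threshold.
Input overshoot = R × output overshoot = 30 dB → input = -16 + 30 = 14 dBV.

14 dBV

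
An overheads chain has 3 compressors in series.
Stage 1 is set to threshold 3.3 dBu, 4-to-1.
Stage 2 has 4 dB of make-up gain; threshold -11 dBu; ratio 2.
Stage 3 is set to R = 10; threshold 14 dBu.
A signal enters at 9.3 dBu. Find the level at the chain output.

0.9 dBu

Stage 1: 9.3 dBu is 6 dB over 3.3 dBu; at 4:1 that becomes 1.5 dB over, giving 4.8 dBu.
Stage 2: 4.8 dBu is 15.8 dB over -11 dBu; at 2:1 that becomes 7.9 dB over, giving -3.1 dBu; +4 dB make-up → 0.9 dBu.
Stage 3: 0.9 dBu is at or below the 14 dBu threshold — no compression; output 0.9 dBu.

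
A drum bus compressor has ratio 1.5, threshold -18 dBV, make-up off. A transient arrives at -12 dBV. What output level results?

-14 dBV

The input is 6 dB above the -18 dBV threshold.
At 1.5:1 the overshoot is divided by 1.5, leaving 4 dB above threshold.
So the level is -18 + 4 = -14 dBV.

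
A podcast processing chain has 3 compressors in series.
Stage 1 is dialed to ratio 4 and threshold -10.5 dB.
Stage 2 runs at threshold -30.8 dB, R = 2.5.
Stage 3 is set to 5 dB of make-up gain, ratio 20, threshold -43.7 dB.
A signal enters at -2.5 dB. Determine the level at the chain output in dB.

Stage 1: -2.5 dB is 8 dB over -10.5 dB; at 4:1 that becomes 2 dB over, giving -8.5 dB.
Stage 2: 22.3 dB above -30.8 dB, reduced 2.5:1 to 8.92 dB above → -21.88 dB.
Stage 3: overshoot 21.82 dB → 21.82/20 = 1.091 dB → -42.609 dB; +5 dB make-up → -37.609 dB.

-37.609 dB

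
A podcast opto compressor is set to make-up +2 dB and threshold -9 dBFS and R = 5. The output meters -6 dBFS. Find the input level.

-4 dBFS

Before make-up, the level was -6 − 2 = -8 dBFS.
The compressed level sits -8 − (-9) = 1 dB over threshold.
Before 5:1 compression the overshoot was 1 × 5 = 5 dB, so input = -9 + 5 = -4 dBFS.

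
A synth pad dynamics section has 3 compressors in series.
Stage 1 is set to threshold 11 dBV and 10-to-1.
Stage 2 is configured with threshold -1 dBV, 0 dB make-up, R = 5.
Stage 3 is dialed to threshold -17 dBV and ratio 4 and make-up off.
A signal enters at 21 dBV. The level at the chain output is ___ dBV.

Stage 1: 21 dBV is 10 dB over 11 dBV; at 10:1 that becomes 1 dB over, giving 12 dBV.
Stage 2: overshoot 13 dB → 13/5 = 2.6 dB → 1.6 dBV.
Stage 3: 18.6 dB above -17 dBV, reduced 4:1 to 4.65 dB above → -12.35 dBV.

-12.35 dBV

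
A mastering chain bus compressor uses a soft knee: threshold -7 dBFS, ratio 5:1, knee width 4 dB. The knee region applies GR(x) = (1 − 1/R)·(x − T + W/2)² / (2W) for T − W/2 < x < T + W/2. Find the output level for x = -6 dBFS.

x − T + W/2 = -6 − (-7) + 2 = 3.
GR = (1 − 1/5) × 3² / 8 = 0.8 × 9 / 8 = 0.9 dB.
Output = -6 − 0.9 = -6.9 dBFS.

-6.9 dBFS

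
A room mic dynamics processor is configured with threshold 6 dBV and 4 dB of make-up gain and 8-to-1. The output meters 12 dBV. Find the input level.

Remove make-up: 12 − 4 = 8 dBV.
That's 2 dB above the 6 dBV threshold.
Undo the ratio: input overshoot = 2 × 8 = 16 dB, giving input = 22 dBV.

22 dBV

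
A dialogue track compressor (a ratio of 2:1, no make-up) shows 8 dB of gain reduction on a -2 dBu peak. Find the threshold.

-18 dBu

Gain reduction = -2 − (-10) = 8 dB; output overshoot = GR / (R − 1) = 8 / 1 = 8 dB.
Threshold = output − output overshoot = -10 − 8 = -18 dBu.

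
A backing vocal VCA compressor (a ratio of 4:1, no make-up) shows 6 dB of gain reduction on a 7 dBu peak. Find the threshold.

-1 dBu

Gain reduction = 7 − 1 = 6 dB; output overshoot = GR / (R − 1) = 6 / 3 = 2 dB.
Threshold = output − output overshoot = 1 − 2 = -1 dBu.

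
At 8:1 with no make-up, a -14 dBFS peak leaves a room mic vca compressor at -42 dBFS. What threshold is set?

Input is 32 dB above T (since output overshoot × R = input overshoot: (-42 − T)·8 = -14 − T gives T = -46 dBFS).
Check: -46 + (-14 − (-46))/8 = -46 + 4 = -42 dBFS. ✓

-46 dBFS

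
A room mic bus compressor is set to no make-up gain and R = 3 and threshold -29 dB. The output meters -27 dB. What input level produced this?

The compressed level sits -27 − (-29) = 2 dB over threshold.
Before 3:1 compression the overshoot was 2 × 3 = 6 dB, so input = -29 + 6 = -23 dB.

-23 dB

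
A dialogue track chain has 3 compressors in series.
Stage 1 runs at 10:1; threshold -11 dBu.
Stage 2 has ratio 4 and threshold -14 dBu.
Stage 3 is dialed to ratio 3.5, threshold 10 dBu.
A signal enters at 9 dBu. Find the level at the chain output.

Stage 1: 9 dBu is 20 dB over -11 dBu; at 10:1 that becomes 2 dB over, giving -9 dBu.
Stage 2: -9 dBu is 5 dB over -14 dBu; at 4:1 that becomes 1.25 dB over, giving -12.75 dBu.
Stage 3: -12.75 dBu ≤ 10 dBu, so stage 3 doesn't engage; output -12.75 dBu.

-12.75 dBu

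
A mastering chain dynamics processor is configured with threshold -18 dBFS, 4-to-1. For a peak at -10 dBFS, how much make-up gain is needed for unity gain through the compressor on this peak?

Overshoot 8 dB → 8/4 = 2 dB after compression, so the compressed level is -18 + 2 = -16 dBFS.
Make-up = target − compressed = -10 − (-16) = 6 dB.

6 dB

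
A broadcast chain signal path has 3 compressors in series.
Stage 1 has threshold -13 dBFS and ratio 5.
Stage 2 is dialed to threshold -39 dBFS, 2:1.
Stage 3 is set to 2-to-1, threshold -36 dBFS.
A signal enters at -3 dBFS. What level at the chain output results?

Stage 1: 10 dB above -13 dBFS, reduced 5:1 to 2 dB above → -11 dBFS.
Stage 2: overshoot 28 dB → 28/2 = 14 dB → -25 dBFS.
Stage 3: -25 dBFS is 11 dB over -36 dBFS; at 2:1 that becomes 5.5 dB over, giving -30.5 dBFS.

-30.5 dBFS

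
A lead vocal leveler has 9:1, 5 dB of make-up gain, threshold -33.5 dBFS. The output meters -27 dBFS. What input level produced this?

Stripping the +5 dB make-up gives -32 dBFS at the gain stage.
That's 1.5 dB above the -33.5 dBFS threshold.
Before 9:1 compression the overshoot was 1.5 × 9 = 13.5 dB, so input = -33.5 + 13.5 = -20 dBFS.

-20 dBFS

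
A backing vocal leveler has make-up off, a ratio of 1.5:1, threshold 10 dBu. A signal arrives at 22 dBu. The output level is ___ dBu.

18 dBu

22 dBu sits 12 dB over threshold.
1.5:1 compression reduces that to 12/1.5 = 8 dB over.
So the level is 10 + 8 = 18 dBu.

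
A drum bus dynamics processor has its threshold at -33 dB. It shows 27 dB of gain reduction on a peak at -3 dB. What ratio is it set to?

Input overshoot = -3 − (-33) = 30 dB.
Output overshoot = 30 − 27 = 3 dB.
Ratio = input overshoot / output overshoot = 30 / 3 = 10.

10:1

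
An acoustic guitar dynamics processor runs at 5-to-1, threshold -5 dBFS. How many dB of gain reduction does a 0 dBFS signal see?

0 dBFS exceeds the threshold by 5 dB.
After 5:1 compression the overshoot becomes 5/5 = 1 dB.
GR = overshoot in − overshoot out = 5 − 1 = 4 dB.

4 dB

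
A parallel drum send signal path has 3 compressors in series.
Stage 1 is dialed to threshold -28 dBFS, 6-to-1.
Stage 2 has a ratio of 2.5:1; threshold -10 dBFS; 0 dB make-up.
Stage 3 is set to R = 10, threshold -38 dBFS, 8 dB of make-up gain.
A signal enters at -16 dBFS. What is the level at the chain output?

Stage 1: -16 dBFS is 12 dB over -28 dBFS; at 6:1 that becomes 2 dB over, giving -26 dBFS.
Stage 2: -26 dBFS ≤ -10 dBFS, so stage 2 doesn't engage; output -26 dBFS.
Stage 3: 12 dB above -38 dBFS, reduced 10:1 to 1.2 dB above → -36.8 dBFS; +8 dB make-up → -28.8 dBFS.

-28.8 dBFS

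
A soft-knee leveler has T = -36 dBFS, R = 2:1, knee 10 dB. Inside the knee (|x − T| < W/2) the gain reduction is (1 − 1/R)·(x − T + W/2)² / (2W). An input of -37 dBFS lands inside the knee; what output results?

-37.4 dBFS

x − T + W/2 = -37 − (-36) + 5 = 4.
GR = (1 − 1/2) × 4² / 20 = 0.5 × 16 / 20 = 0.4 dB.
Output = -37 − 0.4 = -37.4 dBFS.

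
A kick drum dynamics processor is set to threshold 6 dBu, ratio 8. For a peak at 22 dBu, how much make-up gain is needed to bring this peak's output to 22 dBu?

Without make-up, output = threshold + overshoot/8 = 6 + 2 = 8 dBu.
Gap to target: 14 dB.

14 dB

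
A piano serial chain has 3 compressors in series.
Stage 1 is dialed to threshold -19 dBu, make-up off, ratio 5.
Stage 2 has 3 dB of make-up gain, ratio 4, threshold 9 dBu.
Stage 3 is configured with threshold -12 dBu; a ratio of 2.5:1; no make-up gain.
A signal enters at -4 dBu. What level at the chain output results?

-13 dBu

Stage 1: overshoot 15 dB → 15/5 = 3 dB → -16 dBu.
Stage 2: -16 dBu is at or below the 9 dBu threshold — no compression; make-up brings it to -13 dBu.
Stage 3: -13 dBu ≤ -12 dBu, so stage 3 doesn't engage; output -13 dBu.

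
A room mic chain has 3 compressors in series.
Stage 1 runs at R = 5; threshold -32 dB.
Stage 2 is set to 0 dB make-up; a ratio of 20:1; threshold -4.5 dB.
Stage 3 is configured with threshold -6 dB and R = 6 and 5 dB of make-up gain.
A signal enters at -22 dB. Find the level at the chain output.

-25 dB

Stage 1: -22 dB is 10 dB over -32 dB; at 5:1 that becomes 2 dB over, giving -30 dB.
Stage 2: below threshold (-30 ≤ -4.5); passes unchanged; output -30 dB.
Stage 3: -30 dB ≤ -6 dB, so stage 3 doesn't engage; make-up brings it to -25 dB.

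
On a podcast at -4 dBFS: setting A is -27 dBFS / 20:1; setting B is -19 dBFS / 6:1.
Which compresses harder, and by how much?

A, by 9.35 dB

A: GR = 23 − 23/20 = 21.85 dB.
B: GR = 15 − 15/6 = 12.5 dB.
Difference: 9.35 dB in favour of A.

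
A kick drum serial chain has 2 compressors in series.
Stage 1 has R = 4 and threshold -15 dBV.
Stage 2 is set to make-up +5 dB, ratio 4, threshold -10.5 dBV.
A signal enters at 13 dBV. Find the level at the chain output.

Stage 1: overshoot 28 dB → 28/4 = 7 dB → -8 dBV.
Stage 2: -8 dBV is 2.5 dB over -10.5 dBV; at 4:1 that becomes 0.625 dB over, giving -9.875 dBV; +5 dB make-up → -4.875 dBV.

-4.875 dBV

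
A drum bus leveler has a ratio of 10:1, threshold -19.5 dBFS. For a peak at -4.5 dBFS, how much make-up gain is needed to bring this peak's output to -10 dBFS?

8 dB

Overshoot 15 dB → 15/10 = 1.5 dB after compression, so the compressed level is -19.5 + 1.5 = -18 dBFS.
Make-up = target − compressed = -10 − (-18) = 8 dB.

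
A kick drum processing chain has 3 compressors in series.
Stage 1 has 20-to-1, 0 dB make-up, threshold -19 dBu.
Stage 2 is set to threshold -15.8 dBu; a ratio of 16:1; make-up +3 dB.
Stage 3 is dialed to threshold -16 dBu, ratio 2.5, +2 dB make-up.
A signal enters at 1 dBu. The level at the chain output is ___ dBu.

Stage 1: 1 dBu is 20 dB over -19 dBu; at 20:1 that becomes 1 dB over, giving -18 dBu.
Stage 2: -18 dBu ≤ -15.8 dBu, so stage 2 doesn't engage; make-up brings it to -15 dBu.
Stage 3: 1 dB above -16 dBu, reduced 2.5:1 to 0.4 dB above → -15.6 dBu; +2 dB make-up → -13.6 dBu.

-13.6 dBu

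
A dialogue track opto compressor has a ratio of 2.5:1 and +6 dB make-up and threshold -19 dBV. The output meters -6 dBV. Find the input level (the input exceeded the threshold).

Stripping the +6 dB make-up gives -12 dBV at the gain stage.
That's 7 dB above the -19 dBV threshold.
Input overshoot = R × output overshoot = 17.5 dB → input = -19 + 17.5 = -1.5 dBV.

-1.5 dBV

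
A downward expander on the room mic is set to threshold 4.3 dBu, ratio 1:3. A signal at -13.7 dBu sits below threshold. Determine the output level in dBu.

Below threshold, a 1:3 expander applies gain = (3−1)×(T − x) of attenuation.
(3−1) × 18 = 36 dB, so output = -13.7 − 36 = -49.7 dBu.

-49.7 dBu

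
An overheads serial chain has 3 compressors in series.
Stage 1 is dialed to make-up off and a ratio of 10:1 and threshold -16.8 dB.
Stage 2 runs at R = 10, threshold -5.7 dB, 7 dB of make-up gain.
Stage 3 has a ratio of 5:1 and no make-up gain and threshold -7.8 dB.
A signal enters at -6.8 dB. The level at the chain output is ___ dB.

-8.8 dB

Stage 1: -6.8 dB is 10 dB over -16.8 dB; at 10:1 that becomes 1 dB over, giving -15.8 dB.
Stage 2: below threshold (-15.8 ≤ -5.7); passes unchanged; make-up brings it to -8.8 dB.
Stage 3: -8.8 dB is at or below the -7.8 dB threshold — no compression; output -8.8 dB.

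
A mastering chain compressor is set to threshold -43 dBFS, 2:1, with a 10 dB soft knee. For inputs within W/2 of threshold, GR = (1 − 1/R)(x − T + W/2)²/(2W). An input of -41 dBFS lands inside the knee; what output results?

x − T + W/2 = -41 − (-43) + 5 = 7.
GR = (1 − 1/2) × 7² / 20 = 0.5 × 49 / 20 = 1.225 dB.
Output = -41 − 1.225 = -42.225 dBFS.

-42.225 dBFS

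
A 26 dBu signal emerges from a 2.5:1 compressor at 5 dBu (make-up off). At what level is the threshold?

-9 dBu

Gain reduction = 26 − 5 = 21 dB; output overshoot = GR / (R − 1) = 21 / 1.5 = 14 dB.
Threshold = output − output overshoot = 5 − 14 = -9 dBu.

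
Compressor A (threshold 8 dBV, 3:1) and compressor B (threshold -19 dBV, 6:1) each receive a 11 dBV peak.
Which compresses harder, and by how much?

A: 3 dB over, compressed to 1 dB over, so 2 dB of GR.
B: 30 dB over, compressed to 5 dB over, so 25 dB of GR.
B reduces 23 dB more.

B, by 23 dB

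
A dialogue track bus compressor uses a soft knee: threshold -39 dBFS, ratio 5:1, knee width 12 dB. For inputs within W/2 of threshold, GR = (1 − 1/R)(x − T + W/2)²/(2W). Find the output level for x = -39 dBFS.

x − T + W/2 = -39 − (-39) + 6 = 6.
GR = (1 − 1/5) × 6² / 24 = 0.8 × 36 / 24 = 1.2 dB.
Output = -39 − 1.2 = -40.2 dBFS.

-40.2 dBFS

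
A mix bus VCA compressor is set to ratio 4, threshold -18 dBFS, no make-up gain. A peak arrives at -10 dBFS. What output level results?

-16 dBFS

Overshoot: -10 − (-18) = 8 dB.
4:1 compression reduces that to 8/4 = 2 dB over.
That puts the output at -16 dBFS.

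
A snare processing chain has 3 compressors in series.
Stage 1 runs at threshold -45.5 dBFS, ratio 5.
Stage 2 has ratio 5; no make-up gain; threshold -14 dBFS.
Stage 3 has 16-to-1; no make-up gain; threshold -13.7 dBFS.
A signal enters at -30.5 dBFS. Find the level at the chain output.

-42.5 dBFS

Stage 1: overshoot 15 dB → 15/5 = 3 dB → -42.5 dBFS.
Stage 2: below threshold (-42.5 ≤ -14); passes unchanged; output -42.5 dBFS.
Stage 3: -42.5 dBFS is at or below the -13.7 dBFS threshold — no compression; output -42.5 dBFS.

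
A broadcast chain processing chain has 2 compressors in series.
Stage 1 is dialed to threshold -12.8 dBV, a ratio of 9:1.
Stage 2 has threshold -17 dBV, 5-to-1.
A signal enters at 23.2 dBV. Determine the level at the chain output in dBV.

Stage 1: 23.2 dBV is 36 dB over -12.8 dBV; at 9:1 that becomes 4 dB over, giving -8.8 dBV.
Stage 2: overshoot 8.2 dB → 8.2/5 = 1.64 dB → -15.36 dBV.

-15.36 dBV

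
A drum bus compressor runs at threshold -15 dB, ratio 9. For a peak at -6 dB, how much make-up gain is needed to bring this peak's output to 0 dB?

14 dB

Without make-up, output = threshold + overshoot/9 = -15 + 1 = -14 dB.
Gap to target: 14 dB.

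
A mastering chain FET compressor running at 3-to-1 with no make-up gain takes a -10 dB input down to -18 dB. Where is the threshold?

Input is 12 dB above T (since output overshoot × R = input overshoot: (-18 − T)·3 = -10 − T gives T = -22 dB).
Check: -22 + (-10 − (-22))/3 = -22 + 4 = -18 dB. ✓

-22 dB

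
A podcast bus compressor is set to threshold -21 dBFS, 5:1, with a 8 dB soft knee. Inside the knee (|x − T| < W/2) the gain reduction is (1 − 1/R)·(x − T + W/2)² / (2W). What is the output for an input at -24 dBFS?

x − T + W/2 = -24 − (-21) + 4 = 1.
GR = (1 − 1/5) × 1² / 16 = 0.8 × 1 / 16 = 0.05 dB.
Output = -24 − 0.05 = -24.05 dBFS.

-24.05 dBFS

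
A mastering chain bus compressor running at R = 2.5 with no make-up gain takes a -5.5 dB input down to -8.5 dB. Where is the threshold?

-10.5 dB

Gain reduction = -5.5 − (-8.5) = 3 dB; output overshoot = GR / (R − 1) = 3 / 1.5 = 2 dB.
Threshold = output − output overshoot = -8.5 − 2 = -10.5 dB.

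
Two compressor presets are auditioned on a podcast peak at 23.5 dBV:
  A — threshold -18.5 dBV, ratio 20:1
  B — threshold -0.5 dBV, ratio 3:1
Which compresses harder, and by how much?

A, by 23.9 dB

A: GR = 42 − 42/20 = 39.9 dB.
B: GR = 24 − 24/3 = 16 dB.
Difference: 23.9 dB in favour of A.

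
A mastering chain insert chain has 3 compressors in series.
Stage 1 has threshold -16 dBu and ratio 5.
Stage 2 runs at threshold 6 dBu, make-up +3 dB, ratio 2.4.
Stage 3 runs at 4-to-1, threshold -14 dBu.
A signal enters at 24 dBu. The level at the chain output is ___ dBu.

-11.75 dBu

Stage 1: overshoot 40 dB → 40/5 = 8 dB → -8 dBu.
Stage 2: -8 dBu ≤ 6 dBu, so stage 2 doesn't engage; make-up brings it to -5 dBu.
Stage 3: overshoot 9 dB → 9/4 = 2.25 dB → -11.75 dBu.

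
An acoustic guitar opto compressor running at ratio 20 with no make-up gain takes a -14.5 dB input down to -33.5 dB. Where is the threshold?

Input is 20 dB above T (since output overshoot × R = input overshoot: (-33.5 − T)·20 = -14.5 − T gives T = -34.5 dB).
Check: -34.5 + (-14.5 − (-34.5))/20 = -34.5 + 1 = -33.5 dB. ✓

-34.5 dB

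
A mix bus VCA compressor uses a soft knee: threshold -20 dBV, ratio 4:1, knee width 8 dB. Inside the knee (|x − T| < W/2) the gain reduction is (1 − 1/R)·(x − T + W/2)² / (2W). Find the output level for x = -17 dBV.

-19.296875 dBV

x − T + W/2 = -17 − (-20) + 4 = 7.
GR = (1 − 1/4) × 7² / 16 = 0.75 × 49 / 16 = 2.296875 dB.
Output = -17 − 2.296875 = -19.296875 dBV.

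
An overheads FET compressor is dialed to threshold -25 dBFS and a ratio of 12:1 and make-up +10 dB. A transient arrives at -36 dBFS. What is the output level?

-26 dBFS

-36 dBFS is 11 dB below the -25 dBFS threshold, so no gain reduction is applied.
Make-up gain adds 10 dB: -36 + 10 = -26 dBFS.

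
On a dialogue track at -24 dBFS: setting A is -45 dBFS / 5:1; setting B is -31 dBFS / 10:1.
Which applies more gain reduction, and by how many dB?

A: overshoot 21 dB → output overshoot 4.2 dB → GR 16.8 dB.
B: overshoot 7 dB → output overshoot 0.7 dB → GR 6.3 dB.
A reduces 10.5 dB more.

A, by 10.5 dB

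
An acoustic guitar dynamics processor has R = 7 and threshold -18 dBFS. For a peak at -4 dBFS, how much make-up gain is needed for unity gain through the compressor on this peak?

Without make-up, output = threshold + overshoot/7 = -18 + 2 = -16 dBFS.
Gap to target: 12 dB.

12 dB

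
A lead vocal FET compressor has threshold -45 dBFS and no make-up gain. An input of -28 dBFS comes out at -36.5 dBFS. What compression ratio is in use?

2:1

Input overshoot = -28 − (-45) = 17 dB; output overshoot = -36.5 − (-45) = 8.5 dB.
Ratio = 17 / 8.5 = 2.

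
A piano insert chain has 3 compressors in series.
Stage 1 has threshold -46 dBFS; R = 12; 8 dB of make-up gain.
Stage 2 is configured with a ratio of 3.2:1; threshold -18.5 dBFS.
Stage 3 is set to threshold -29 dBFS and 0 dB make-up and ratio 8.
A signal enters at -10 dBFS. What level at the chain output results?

Stage 1: 36 dB above -46 dBFS, reduced 12:1 to 3 dB above → -43 dBFS; +8 dB make-up → -35 dBFS.
Stage 2: below threshold (-35 ≤ -18.5); passes unchanged; output -35 dBFS.
Stage 3: -35 dBFS is at or below the -29 dBFS threshold — no compression; output -35 dBFS.

-35 dBFS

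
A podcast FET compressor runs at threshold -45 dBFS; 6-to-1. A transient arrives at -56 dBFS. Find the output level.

-56 dBFS

-56 dBFS is 11 dB below the -45 dBFS threshold, so no gain reduction is applied.
Output = input = -56 dBFS.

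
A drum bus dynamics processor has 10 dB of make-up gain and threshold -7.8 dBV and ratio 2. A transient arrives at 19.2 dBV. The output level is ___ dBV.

15.7 dBV

Overshoot: 19.2 − (-7.8) = 27 dB.
The 27 dB excess becomes 13.5 dB after 2:1 reduction.
So the level is -7.8 + 13.5 = 5.7 dBV; make-up adds 10 dB, giving 15.7 dBV.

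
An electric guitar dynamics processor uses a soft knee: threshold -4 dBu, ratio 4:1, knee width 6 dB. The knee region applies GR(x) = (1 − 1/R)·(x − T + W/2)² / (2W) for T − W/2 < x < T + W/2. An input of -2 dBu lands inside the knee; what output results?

-3.5625 dBu

x − T + W/2 = -2 − (-4) + 3 = 5.
GR = (1 − 1/4) × 5² / 12 = 0.75 × 25 / 12 = 1.5625 dB.
Output = -2 − 1.5625 = -3.5625 dBu.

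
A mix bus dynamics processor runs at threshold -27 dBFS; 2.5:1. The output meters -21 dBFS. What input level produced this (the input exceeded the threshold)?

That's 6 dB above the -27 dBFS threshold.
Before 2.5:1 compression the overshoot was 6 × 2.5 = 15 dB, so input = -27 + 15 = -12 dBFS.

-12 dBFS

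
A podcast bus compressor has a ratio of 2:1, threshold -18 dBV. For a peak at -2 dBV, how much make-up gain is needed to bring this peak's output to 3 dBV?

The peak compresses to -18 + 16/2 = -10 dBV.
To reach 3 dBV requires 3 − (-10) = 13 dB of make-up.

13 dB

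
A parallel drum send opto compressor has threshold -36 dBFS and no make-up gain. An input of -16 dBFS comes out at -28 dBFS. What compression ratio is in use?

2.5:1

Input overshoot = -16 − (-36) = 20 dB; output overshoot = -28 − (-36) = 8 dB.
Ratio = 20 / 8 = 2.5.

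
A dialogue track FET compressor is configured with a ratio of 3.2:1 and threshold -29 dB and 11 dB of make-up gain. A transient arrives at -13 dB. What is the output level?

-13 dB

Overshoot: -13 − (-29) = 16 dB.
The 16 dB excess becomes 5 dB after 3.2:1 reduction.
Output = -29 + 5 = -24 dB; make-up adds 11 dB, giving -13 dB.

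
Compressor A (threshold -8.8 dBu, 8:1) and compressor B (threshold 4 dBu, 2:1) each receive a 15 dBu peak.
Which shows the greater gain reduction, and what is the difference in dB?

A, by 15.325 dB

A: 23.8 dB over, compressed to 2.975 dB over, so 20.825 dB of GR.
B: 11 dB over, compressed to 5.5 dB over, so 5.5 dB of GR.
Difference: 15.325 dB in favour of A.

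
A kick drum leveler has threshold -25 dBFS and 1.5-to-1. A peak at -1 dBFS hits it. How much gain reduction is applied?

8 dB

-1 dBFS exceeds the threshold by 24 dB.
After 1.5:1 compression the overshoot becomes 24/1.5 = 16 dB.
So the signal is attenuated by 24 − 16 = 8 dB.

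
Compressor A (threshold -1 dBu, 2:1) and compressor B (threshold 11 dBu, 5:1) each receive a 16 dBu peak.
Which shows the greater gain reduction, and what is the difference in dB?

A, by 4.5 dB

A: GR = 17 − 17/2 = 8.5 dB.
B: GR = 5 − 5/5 = 4 dB.
Difference: 4.5 dB in favour of A.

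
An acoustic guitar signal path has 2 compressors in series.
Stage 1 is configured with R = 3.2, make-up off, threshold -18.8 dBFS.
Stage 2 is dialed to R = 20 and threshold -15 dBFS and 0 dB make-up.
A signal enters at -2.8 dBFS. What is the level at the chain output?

-14.94 dBFS

Stage 1: 16 dB above -18.8 dBFS, reduced 3.2:1 to 5 dB above → -13.8 dBFS.
Stage 2: -13.8 dBFS is 1.2 dB over -15 dBFS; at 20:1 that becomes 0.06 dB over, giving -14.94 dBFS.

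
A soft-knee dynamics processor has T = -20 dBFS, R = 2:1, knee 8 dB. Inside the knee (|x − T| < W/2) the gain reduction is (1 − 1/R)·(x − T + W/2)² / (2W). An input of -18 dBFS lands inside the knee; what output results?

-19.125 dBFS

x − T + W/2 = -18 − (-20) + 4 = 6.
GR = (1 − 1/2) × 6² / 16 = 0.5 × 36 / 16 = 1.125 dB.
Output = -18 − 1.125 = -19.125 dBFS.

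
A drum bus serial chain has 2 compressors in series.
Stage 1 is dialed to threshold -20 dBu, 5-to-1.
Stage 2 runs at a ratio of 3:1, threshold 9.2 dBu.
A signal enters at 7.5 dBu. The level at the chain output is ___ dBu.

-14.5 dBu

Stage 1: overshoot 27.5 dB → 27.5/5 = 5.5 dB → -14.5 dBu.
Stage 2: -14.5 dBu ≤ 9.2 dBu, so stage 2 doesn't engage; output -14.5 dBu.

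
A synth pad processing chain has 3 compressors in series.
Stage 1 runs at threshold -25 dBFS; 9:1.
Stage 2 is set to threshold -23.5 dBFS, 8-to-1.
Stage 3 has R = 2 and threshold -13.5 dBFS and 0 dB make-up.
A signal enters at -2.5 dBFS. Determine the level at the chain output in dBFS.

-23.375 dBFS

Stage 1: overshoot 22.5 dB → 22.5/9 = 2.5 dB → -22.5 dBFS.
Stage 2: -22.5 dBFS is 1 dB over -23.5 dBFS; at 8:1 that becomes 0.125 dB over, giving -23.375 dBFS.
Stage 3: -23.375 dBFS ≤ -13.5 dBFS, so stage 3 doesn't engage; output -23.375 dBFS.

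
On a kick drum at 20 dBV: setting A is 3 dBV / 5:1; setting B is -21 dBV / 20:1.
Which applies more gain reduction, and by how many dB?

B, by 25.35 dB

A: overshoot 17 dB → output overshoot 3.4 dB → GR 13.6 dB.
B: overshoot 41 dB → output overshoot 2.05 dB → GR 38.95 dB.
B reduces 25.35 dB more.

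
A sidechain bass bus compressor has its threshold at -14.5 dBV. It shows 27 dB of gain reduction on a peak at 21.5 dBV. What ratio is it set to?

Input overshoot = 21.5 − (-14.5) = 36 dB.
Output overshoot = 36 − 27 = 9 dB.
Ratio = input overshoot / output overshoot = 36 / 9 = 4.

4:1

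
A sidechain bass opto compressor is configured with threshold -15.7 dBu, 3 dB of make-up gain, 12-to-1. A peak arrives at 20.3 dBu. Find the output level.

Overshoot: 20.3 − (-15.7) = 36 dB.
The 36 dB excess becomes 3 dB after 12:1 reduction.
So the level is -15.7 + 3 = -12.7 dBu; make-up adds 3 dB, giving -9.7 dBu.

-9.7 dBu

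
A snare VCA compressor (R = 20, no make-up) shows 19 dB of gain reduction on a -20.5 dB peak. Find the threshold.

Gain reduction = -20.5 − (-39.5) = 19 dB; output overshoot = GR / (R − 1) = 19 / 19 = 1 dB.
Threshold = output − output overshoot = -39.5 − 1 = -40.5 dB.

-40.5 dB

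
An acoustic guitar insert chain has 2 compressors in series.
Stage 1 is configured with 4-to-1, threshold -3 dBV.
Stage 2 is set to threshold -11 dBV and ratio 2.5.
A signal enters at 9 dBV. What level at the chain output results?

-6.6 dBV

Stage 1: overshoot 12 dB → 12/4 = 3 dB → 0 dBV.
Stage 2: 0 dBV is 11 dB over -11 dBV; at 2.5:1 that becomes 4.4 dB over, giving -6.6 dBV.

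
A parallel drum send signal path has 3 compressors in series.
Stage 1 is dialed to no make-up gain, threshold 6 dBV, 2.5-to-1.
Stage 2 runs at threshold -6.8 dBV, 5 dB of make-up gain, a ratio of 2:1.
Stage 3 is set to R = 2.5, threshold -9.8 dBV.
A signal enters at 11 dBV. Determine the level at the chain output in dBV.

Stage 1: 5 dB above 6 dBV, reduced 2.5:1 to 2 dB above → 8 dBV.
Stage 2: 8 dBV is 14.8 dB over -6.8 dBV; at 2:1 that becomes 7.4 dB over, giving 0.6 dBV; +5 dB make-up → 5.6 dBV.
Stage 3: 15.4 dB above -9.8 dBV, reduced 2.5:1 to 6.16 dB above → -3.64 dBV.

-3.64 dBV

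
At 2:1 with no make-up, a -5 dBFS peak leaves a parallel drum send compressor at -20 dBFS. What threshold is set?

Gain reduction = -5 − (-20) = 15 dB; output overshoot = GR / (R − 1) = 15 / 1 = 15 dB.
Threshold = output − output overshoot = -20 − 15 = -35 dBFS.

-35 dBFS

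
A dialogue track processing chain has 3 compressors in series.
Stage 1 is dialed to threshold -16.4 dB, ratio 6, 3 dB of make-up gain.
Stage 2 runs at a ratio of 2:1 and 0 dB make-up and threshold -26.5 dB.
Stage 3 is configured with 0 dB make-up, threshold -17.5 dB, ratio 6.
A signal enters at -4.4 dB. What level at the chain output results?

Stage 1: 12 dB above -16.4 dB, reduced 6:1 to 2 dB above → -14.4 dB; +3 dB make-up → -11.4 dB.
Stage 2: 15.1 dB above -26.5 dB, reduced 2:1 to 7.55 dB above → -18.95 dB.
Stage 3: below threshold (-18.95 ≤ -17.5); passes unchanged; output -18.95 dB.

-18.95 dB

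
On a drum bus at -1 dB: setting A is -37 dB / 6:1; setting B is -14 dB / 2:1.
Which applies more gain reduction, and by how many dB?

A: 36 dB over, compressed to 6 dB over, so 30 dB of GR.
B: 13 dB over, compressed to 6.5 dB over, so 6.5 dB of GR.
A applies 23.5 dB more gain reduction.

A, by 23.5 dB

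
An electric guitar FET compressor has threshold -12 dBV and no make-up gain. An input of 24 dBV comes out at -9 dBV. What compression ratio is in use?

Input overshoot = 24 − (-12) = 36 dB; output overshoot = -9 − (-12) = 3 dB.
Ratio = 36 / 3 = 12.

12:1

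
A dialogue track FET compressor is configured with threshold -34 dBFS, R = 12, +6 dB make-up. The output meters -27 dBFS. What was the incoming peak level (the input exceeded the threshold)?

Remove make-up: -27 − 6 = -33 dBFS.
Post-compression overshoot = -33 − (-34) = 1 dB.
Input overshoot = R × output overshoot = 12 dB → input = -34 + 12 = -22 dBFS.

-22 dBFS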